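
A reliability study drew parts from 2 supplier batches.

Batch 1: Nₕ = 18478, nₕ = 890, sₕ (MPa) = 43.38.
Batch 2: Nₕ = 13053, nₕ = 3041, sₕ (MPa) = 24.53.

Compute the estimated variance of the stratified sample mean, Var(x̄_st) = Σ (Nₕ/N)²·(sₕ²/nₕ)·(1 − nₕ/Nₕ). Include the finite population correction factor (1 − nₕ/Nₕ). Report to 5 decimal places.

0.71718

N = 31531. Term for each stratum: Wₕ²sₕ²/nₕ·(1−nₕ/Nₕ).
Var(x̄_st) = 0.69117022 + 0.02600964 = 0.71717986 → 0.71718.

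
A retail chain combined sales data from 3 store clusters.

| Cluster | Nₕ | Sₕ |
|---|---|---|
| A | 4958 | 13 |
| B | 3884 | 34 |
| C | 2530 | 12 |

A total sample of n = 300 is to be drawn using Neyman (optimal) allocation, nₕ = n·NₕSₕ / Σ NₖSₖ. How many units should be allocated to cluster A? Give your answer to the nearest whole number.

A: NₕSₕ = 4958·13 = 64454
B: NₕSₕ = 3884·34 = 132056
C: NₕSₕ = 2530·12 = 30360
Σ NₕSₕ = 226870.
n_A = 300·64454/226870 = 85.230... → 85.

85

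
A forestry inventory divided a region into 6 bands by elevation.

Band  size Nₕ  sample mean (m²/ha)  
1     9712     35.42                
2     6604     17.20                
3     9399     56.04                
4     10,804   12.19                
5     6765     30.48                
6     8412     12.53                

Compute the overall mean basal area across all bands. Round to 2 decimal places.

27.62

N = 9712 + 6604 + 9399 + 10804 + 6765 + 8412 = 51696.
The stratified mean weights each stratum mean by its population share Nₕ/N.
Σ Nₕx̄ₕ = 9712·35.42 + 6604·17.20 + 9399·56.04 + 10804·12.19 + 6765·30.48 + 8412·12.53 = 343999.04 + 113588.8 + 526719.96 + 131700.76 + 206197.2 + 105402.36 = 1427608.12.
Divide by N: 1427608.12 / 51696 = 27.6154... → 27.62.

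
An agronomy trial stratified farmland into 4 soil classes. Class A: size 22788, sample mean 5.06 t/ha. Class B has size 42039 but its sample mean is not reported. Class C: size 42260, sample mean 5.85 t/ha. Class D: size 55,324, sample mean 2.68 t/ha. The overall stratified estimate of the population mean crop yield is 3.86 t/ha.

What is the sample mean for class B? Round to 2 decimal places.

Σ Nₕx̄ₕ = N·μ, so 42039·x̄_B = 162411·3.86 − (22788·5.06 + 42260·5.85 + 55324·2.68).
= 626906.46 − 510796.6 = 116109.86.
x̄_B = 116109.86 / 42039 = 2.7620... → 2.76.

2.76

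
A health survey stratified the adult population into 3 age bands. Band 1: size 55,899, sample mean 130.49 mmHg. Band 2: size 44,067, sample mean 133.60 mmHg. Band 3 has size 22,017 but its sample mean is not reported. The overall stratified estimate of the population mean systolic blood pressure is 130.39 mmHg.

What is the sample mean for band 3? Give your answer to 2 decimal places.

123.71

N = 55899 + 44067 + 22017 = 121983.
Overall total = μ·N = 130.39·121983 = 15905363.37.
Subtract the known strata: 55899·130.49 + 44067·133.60 = 13181611.71.
Remaining total for band 3: 15905363.37 − 13181611.71 = 2723751.66.
Divide by its size: 2723751.66 / 22017 = 123.7113... → 123.71.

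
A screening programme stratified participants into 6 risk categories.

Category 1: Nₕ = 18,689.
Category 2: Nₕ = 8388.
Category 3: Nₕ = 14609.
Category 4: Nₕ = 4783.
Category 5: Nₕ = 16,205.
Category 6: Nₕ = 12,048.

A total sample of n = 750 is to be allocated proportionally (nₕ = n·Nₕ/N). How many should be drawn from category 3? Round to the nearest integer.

N = 18689 + 8388 + 14609 + 4783 + 16205 + 12048 = 74722.
n_3 = 750·14609/74722 = 146.634... → 147.

147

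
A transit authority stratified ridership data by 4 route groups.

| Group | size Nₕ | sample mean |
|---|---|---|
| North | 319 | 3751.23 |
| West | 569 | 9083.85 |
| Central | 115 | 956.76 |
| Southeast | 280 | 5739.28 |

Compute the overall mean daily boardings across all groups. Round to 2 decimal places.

6299.59

N = 319 + 569 + 115 + 280 = 1283.
Overall mean = Σ (Nₕ/N)·x̄ₕ — weight by population share, not a simple average.
Σ Nₕx̄ₕ = 319·3751.23 + 569·9083.85 + 115·956.76 + 280·5739.28 = 1196642.37 + 5168710.65 + 110027.4 + 1606998.4 = 8082378.82.
Divide by N: 8082378.82 / 1283 = 6299.5938... → 6299.59.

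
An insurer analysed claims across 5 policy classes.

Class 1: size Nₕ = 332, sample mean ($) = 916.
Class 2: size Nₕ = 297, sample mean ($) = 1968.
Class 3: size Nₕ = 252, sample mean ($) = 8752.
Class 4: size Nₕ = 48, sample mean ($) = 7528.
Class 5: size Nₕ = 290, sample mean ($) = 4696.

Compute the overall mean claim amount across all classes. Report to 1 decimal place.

3951.8

x̄_st = (Σ Nₕx̄ₕ) / (Σ Nₕ) = (332·916 + 297·1968 + 252·8752 + 48·7528 + 290·4696) / 1219
= 4817296 / 1219 = 3951.842... → 3951.8.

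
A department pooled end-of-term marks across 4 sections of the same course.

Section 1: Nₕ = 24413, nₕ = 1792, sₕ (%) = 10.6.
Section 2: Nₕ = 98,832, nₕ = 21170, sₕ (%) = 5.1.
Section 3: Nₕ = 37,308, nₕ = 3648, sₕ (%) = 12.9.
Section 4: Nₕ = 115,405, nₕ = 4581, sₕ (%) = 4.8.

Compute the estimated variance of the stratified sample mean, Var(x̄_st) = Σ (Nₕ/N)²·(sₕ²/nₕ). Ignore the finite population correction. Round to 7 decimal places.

N = 275958; Wₕ = Nₕ/N.
section 1: (24413/275958)²·10.6²/1792 = 0.0004907158
section 2: (98832/275958)²·5.1²/21170 = 0.0001575900
section 3: (37308/275958)²·12.9²/3648 = 0.0008337629
section 4: (115405/275958)²·4.8²/4581 = 0.0008796005
Sum = 0.0023616692 → 0.0023617.

0.0023617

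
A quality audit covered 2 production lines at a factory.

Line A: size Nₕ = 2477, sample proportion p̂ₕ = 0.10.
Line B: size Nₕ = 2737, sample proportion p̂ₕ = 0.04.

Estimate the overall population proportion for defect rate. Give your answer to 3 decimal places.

0.069

Wₕ = Nₕ/N with N = 5214: 0.4751, 0.5249.
p̂_st = 0.4751·0.10 + 0.5249·0.04 ≈ 0.06850... → 0.069.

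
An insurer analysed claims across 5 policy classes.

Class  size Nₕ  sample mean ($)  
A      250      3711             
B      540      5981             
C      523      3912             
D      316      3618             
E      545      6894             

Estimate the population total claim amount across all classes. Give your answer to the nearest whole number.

Population total = Σ Nₕ·x̄ₕ (each stratum's size times its mean).
250·3711 + 540·5981 + 523·3912 + 316·3618 + 545·6894 = 927750 + 3229740 + 2045976 + 1143288 + 3757230 = 11103984.

11103984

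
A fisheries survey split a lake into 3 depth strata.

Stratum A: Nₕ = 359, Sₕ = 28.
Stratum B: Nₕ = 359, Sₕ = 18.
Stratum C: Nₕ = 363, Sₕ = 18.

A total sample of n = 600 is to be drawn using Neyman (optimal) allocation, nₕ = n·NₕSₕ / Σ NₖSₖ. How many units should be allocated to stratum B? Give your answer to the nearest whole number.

Σ NₕSₕ = 359·28 + 359·18 + 363·18 = 23048.
Share for B: 6462/23048 = 0.28037.
n_B = 600 × 0.28037 = 168.223... → 168.

168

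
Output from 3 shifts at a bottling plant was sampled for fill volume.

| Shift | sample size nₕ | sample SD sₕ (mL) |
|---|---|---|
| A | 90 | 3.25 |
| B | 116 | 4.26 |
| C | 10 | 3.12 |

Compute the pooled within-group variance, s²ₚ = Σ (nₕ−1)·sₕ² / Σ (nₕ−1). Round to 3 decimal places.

14.623

A: (90−1)·3.25² = 89·10.5625 = 940.0625
B: (116−1)·4.26² = 115·18.1476 = 2086.974
C: (10−1)·3.12² = 9·9.7344 = 87.6096
Numerator = 3114.6461; denominator = Σ(nₕ−1) = 213.
s²ₚ = 3114.6461/213 = 14.62275... → 14.623.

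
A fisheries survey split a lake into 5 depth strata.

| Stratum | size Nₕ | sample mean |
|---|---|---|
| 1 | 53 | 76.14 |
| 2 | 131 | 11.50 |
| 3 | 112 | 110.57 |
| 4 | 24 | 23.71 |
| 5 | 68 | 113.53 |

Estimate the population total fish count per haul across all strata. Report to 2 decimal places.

Estimate total by summing Nₕ·x̄ₕ over strata.
53·76.14 + 131·11.50 + 112·110.57 + 24·23.71 + 68·113.53 = 4035.42 + 1506.5 + 12383.84 + 569.04 + 7720.04 = 26214.84.

26214.84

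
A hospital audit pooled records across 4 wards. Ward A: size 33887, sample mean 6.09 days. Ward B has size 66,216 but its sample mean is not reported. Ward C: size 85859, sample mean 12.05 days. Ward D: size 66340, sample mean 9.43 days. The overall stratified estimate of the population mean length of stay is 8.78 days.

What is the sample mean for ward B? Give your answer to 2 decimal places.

5.27

N = 33887 + 66216 + 85859 + 66340 = 252302.
Overall total = μ·N = 8.78·252302 = 2215211.56.
Subtract the known strata: 33887·6.09 + 85859·12.05 + 66340·9.43 = 1866558.98.
Remaining total for ward B: 2215211.56 − 1866558.98 = 348652.58.
Divide by its size: 348652.58 / 66216 = 5.2654... → 5.27.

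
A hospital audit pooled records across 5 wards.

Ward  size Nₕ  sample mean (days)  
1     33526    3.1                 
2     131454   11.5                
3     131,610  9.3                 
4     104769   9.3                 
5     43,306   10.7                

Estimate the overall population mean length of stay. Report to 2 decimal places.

N = 444665; weights Wₕ = Nₕ/N = (0.0754, 0.2956, 0.2960, 0.2356, 0.0974).
x̄_st = Σ Wₕ·x̄ₕ = 0.0754·3.1 + 0.2956·11.5 + 0.2960·9.3 + 0.2356·9.3 + 0.0974·10.7 ≈ 9.6193...
→ 9.62.

9.62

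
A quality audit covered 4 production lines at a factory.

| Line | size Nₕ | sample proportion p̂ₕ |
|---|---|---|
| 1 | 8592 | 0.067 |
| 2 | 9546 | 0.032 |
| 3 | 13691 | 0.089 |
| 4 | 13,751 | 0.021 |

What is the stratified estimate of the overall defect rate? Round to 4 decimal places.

N = 8592 + 9546 + 13691 + 13751 = 45580.
Overall proportion = Σ (Nₕ/N)·p̂ₕ.
Σ Nₕp̂ₕ = 575.664 + 305.472 + 1218.499 + 288.771 = 2388.406.
2388.406 / 45580 = 0.052400... → 0.0524.

0.0524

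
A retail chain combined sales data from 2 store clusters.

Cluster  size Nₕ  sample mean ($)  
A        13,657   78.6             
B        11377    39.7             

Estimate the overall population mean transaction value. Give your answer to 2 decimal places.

60.92

N = 13657 + 11377 = 25034.
The stratified mean weights each stratum mean by its population share Nₕ/N.
Σ Nₕx̄ₕ = 13657·78.6 + 11377·39.7 = 1073440.2 + 451666.9 = 1525107.1.
Divide by N: 1525107.1 / 25034 = 60.9214... → 60.92.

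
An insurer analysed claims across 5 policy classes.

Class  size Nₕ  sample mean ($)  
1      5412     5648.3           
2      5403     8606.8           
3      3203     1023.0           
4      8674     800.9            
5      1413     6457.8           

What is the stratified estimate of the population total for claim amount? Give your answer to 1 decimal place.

96419687.0

1: 5412·5648.3 = 30568599.6
2: 5403·8606.8 = 46502540.4
3: 3203·1023.0 = 3276669
4: 8674·800.9 = 6947006.6
5: 1413·6457.8 = 9124871.4
τ̂ = Σ Nₕx̄ₕ = 96419687.0.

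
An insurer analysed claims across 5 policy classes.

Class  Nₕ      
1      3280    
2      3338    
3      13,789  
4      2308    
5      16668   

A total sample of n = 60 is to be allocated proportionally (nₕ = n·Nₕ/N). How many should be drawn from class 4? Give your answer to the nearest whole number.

4

Share of class 4 = 2308/39383 = 0.05860.
Allocate 60 × 0.05860 = 3.516... → 4.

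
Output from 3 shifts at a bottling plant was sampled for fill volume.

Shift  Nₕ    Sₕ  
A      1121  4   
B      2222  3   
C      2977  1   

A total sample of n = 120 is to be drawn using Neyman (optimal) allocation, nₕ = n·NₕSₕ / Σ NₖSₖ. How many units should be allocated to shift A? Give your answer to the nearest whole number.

38

A: NₕSₕ = 1121·4 = 4484
B: NₕSₕ = 2222·3 = 6666
C: NₕSₕ = 2977·1 = 2977
Σ NₕSₕ = 14127.
n_A = 120·4484/14127 = 38.089... → 38.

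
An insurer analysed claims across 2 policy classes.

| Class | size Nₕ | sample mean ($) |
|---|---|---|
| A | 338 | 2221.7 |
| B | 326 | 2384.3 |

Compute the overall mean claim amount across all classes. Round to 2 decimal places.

x̄_st = (Σ Nₕx̄ₕ) / (Σ Nₕ) = (338·2221.7 + 326·2384.3) / 664
= 1528216.4 / 664 = 2301.5307... → 2301.53.

2301.53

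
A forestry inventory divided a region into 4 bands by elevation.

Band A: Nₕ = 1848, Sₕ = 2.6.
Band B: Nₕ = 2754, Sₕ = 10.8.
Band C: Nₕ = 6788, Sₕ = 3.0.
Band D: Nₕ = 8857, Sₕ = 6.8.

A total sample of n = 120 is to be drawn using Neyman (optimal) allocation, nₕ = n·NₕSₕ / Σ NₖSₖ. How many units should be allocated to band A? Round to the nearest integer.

Σ NₕSₕ = 1848·2.6 + 2754·10.8 + 6788·3.0 + 8857·6.8 = 115139.6.
Share for A: 4804.8/115139.6 = 0.04173.
n_A = 120 × 0.04173 = 5.008... → 5.

5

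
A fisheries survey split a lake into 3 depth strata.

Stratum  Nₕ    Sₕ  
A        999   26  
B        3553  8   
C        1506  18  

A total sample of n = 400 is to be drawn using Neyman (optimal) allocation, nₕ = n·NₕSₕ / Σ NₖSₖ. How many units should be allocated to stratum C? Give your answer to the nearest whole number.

133

Σ NₕSₕ = 999·26 + 3553·8 + 1506·18 = 81506.
Share for C: 27108/81506 = 0.33259.
n_C = 400 × 0.33259 = 133.036... → 133.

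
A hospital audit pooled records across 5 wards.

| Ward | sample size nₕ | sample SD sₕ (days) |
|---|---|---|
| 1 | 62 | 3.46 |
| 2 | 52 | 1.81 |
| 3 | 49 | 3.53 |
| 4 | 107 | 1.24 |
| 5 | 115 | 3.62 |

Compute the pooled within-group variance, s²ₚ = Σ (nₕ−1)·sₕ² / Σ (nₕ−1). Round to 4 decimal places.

Degrees of freedom: 61 + 51 + 48 + 106 + 114 = 380.
Σ(nₕ−1)sₕ² = 61·11.9716 + 51·3.2761 + 48·12.4609 + 106·1.5376 + 114·13.1044 = 3152.3591.
s²ₚ = 3152.3591 / 380 = 8.295682... → 8.2957.

8.2957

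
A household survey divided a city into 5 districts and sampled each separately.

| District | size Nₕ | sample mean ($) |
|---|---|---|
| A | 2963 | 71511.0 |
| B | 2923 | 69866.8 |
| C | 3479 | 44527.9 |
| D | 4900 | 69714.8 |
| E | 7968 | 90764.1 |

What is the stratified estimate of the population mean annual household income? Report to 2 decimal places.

73576.72

N = 2963 + 2923 + 3479 + 4900 + 7968 = 22233.
Weight each subgroup mean by Nₕ/N and sum.
Σ Nₕx̄ₕ = 2963·71511.0 + 2923·69866.8 + 3479·44527.9 + 4900·69714.8 + 7968·90764.1 = 211887093 + 204220656.4 + 154912564.1 + 341602520 + 723208348.8 = 1635831182.3.
Divide by N: 1635831182.3 / 22233 = 73576.7185... → 73576.72.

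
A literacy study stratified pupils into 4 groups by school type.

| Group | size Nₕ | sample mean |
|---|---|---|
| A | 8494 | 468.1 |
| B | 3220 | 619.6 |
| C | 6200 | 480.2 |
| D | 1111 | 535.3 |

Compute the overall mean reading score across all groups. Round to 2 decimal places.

501.61

N = 19025; weights Wₕ = Nₕ/N = (0.4465, 0.1693, 0.3259, 0.0584).
x̄_st = Σ Wₕ·x̄ₕ = 0.4465·468.1 + 0.1693·619.6 + 0.3259·480.2 + 0.0584·535.3 ≈ 501.6090...
→ 501.61.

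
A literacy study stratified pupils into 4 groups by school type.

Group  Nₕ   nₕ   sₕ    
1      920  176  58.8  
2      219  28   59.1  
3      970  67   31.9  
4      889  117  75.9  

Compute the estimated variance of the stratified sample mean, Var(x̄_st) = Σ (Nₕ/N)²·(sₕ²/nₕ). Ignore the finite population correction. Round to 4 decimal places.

8.4350

N = 2998. Term for each stratum: Wₕ²sₕ²/nₕ.
Var(x̄_st) = 1.8499261 + 0.6656438 + 1.5899621 + 4.3295021 = 8.4350341 → 8.4350.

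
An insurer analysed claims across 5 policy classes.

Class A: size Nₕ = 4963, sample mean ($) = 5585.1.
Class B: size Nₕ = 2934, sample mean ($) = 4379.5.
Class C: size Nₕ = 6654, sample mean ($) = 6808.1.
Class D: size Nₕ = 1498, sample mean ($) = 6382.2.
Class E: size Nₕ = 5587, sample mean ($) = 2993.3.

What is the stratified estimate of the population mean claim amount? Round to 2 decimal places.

N = 4963 + 2934 + 6654 + 1498 + 5587 = 21636.
Weight each subgroup mean by Nₕ/N and sum.
Σ Nₕx̄ₕ = 4963·5585.1 + 2934·4379.5 + 6654·6808.1 + 1498·6382.2 + 5587·2993.3 = 27718851.3 + 12849453 + 45301097.4 + 9560535.6 + 16723567.1 = 112153504.4.
Divide by N: 112153504.4 / 21636 = 5183.6524... → 5183.65.

5183.65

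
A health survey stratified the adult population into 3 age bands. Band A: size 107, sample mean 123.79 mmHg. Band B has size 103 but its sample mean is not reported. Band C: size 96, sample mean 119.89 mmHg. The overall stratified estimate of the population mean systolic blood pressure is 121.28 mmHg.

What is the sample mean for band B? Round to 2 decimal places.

119.97

N = 107 + 103 + 96 = 306.
Overall total = μ·N = 121.28·306 = 37111.68.
Subtract the known strata: 107·123.79 + 96·119.89 = 24754.97.
Remaining total for band B: 37111.68 − 24754.97 = 12356.71.
Divide by its size: 12356.71 / 103 = 119.9681... → 119.97.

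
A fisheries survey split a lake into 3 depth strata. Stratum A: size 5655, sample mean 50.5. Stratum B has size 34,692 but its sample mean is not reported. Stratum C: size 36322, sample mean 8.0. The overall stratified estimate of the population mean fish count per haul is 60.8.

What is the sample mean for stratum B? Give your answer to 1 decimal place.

N = 5655 + 34692 + 36322 = 76669.
Overall total = μ·N = 60.8·76669 = 4661475.2.
Subtract the known strata: 5655·50.5 + 36322·8.0 = 576153.5.
Remaining total for stratum B: 4661475.2 − 576153.5 = 4085321.7.
Divide by its size: 4085321.7 / 34692 = 117.760... → 117.8.

117.8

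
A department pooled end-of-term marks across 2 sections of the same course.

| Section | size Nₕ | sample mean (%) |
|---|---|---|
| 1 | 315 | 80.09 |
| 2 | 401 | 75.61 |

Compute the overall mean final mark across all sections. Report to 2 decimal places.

N = 315 + 401 = 716.
Weight each subgroup mean by Nₕ/N and sum.
Σ Nₕx̄ₕ = 315·80.09 + 401·75.61 = 25228.35 + 30319.61 = 55547.96.
Divide by N: 55547.96 / 716 = 77.5809... → 77.58.

77.58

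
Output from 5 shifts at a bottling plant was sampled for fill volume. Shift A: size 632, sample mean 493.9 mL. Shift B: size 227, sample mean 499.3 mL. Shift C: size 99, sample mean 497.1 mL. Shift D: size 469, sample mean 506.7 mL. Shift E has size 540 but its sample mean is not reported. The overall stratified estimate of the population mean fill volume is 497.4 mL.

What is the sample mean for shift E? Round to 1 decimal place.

492.7

Σ Nₕx̄ₕ = N·μ, so 540·x̄_E = 1967·497.4 − (632·493.9 + 227·499.3 + 99·497.1 + 469·506.7).
= 978385.8 − 712341.1 = 266044.7.
x̄_E = 266044.7 / 540 = 492.675... → 492.7.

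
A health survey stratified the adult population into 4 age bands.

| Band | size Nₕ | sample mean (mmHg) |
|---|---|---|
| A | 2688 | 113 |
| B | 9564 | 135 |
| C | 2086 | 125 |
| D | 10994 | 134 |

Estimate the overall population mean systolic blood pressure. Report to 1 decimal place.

N = 2688 + 9564 + 2086 + 10994 = 25332.
Overall mean = Σ (Nₕ/N)·x̄ₕ — weight by population share, not a simple average.
Σ Nₕx̄ₕ = 2688·113 + 9564·135 + 2086·125 + 10994·134 = 303744 + 1291140 + 260750 + 1473196 = 3328830.
Divide by N: 3328830 / 25332 = 131.408... → 131.4.

131.4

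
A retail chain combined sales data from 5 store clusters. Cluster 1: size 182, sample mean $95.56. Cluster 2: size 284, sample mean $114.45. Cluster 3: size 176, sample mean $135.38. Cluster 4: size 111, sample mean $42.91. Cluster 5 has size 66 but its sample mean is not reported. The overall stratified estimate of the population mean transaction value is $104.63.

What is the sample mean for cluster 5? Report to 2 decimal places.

N = 182 + 284 + 176 + 111 + 66 = 819.
Overall total = μ·N = 104.63·819 = 85691.97.
Subtract the known strata: 182·95.56 + 284·114.45 + 176·135.38 + 111·42.91 = 78485.61.
Remaining total for cluster 5: 85691.97 − 78485.61 = 7206.36.
Divide by its size: 7206.36 / 66 = 109.1873... → 109.19.

109.19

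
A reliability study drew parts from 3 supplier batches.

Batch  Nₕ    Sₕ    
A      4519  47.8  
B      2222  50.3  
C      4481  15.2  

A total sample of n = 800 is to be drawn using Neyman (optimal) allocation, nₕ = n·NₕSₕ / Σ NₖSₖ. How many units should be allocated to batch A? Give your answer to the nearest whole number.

Σ NₕSₕ = 4519·47.8 + 2222·50.3 + 4481·15.2 = 395886.
Share for A: 216008.2/395886 = 0.54563.
n_A = 800 × 0.54563 = 436.506... → 437.

437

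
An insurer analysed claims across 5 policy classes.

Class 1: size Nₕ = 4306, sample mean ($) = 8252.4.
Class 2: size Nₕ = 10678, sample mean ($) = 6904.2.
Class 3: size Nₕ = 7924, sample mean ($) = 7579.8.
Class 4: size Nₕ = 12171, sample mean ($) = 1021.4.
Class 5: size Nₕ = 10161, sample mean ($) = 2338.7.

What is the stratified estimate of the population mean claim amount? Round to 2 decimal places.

4542.78

N = 4306 + 10678 + 7924 + 12171 + 10161 = 45240.
Weight each subgroup mean by Nₕ/N and sum.
Σ Nₕx̄ₕ = 4306·8252.4 + 10678·6904.2 + 7924·7579.8 + 12171·1021.4 + 10161·2338.7 = 35534834.4 + 73723047.6 + 60062335.2 + 12431459.4 + 23763530.7 = 205515207.3.
Divide by N: 205515207.3 / 45240 = 4542.7765... → 4542.78.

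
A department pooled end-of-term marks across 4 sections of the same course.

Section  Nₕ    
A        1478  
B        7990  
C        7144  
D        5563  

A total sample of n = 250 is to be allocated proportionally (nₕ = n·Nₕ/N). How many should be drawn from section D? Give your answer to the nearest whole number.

63

N = 1478 + 7990 + 7144 + 5563 = 22175.
n_D = 250·5563/22175 = 62.717... → 63.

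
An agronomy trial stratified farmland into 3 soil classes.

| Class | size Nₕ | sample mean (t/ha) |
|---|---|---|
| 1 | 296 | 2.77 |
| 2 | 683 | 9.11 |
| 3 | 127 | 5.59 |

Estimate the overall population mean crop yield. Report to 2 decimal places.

7.01

N = 1106; weights Wₕ = Nₕ/N = (0.2676, 0.6175, 0.1148).
x̄_st = Σ Wₕ·x̄ₕ = 0.2676·2.77 + 0.6175·9.11 + 0.1148·5.59 ≈ 7.0090...
→ 7.01.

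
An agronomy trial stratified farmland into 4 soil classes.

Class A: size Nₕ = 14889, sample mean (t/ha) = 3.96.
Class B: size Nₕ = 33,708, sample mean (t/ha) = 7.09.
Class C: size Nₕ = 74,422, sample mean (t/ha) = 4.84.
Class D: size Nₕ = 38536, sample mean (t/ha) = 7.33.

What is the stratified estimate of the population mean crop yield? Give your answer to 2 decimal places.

x̄_st = (Σ Nₕx̄ₕ) / (Σ Nₕ) = (14889·3.96 + 33708·7.09 + 74422·4.84 + 38536·7.33) / 161555
= 940621.52 / 161555 = 5.8223... → 5.82.

5.82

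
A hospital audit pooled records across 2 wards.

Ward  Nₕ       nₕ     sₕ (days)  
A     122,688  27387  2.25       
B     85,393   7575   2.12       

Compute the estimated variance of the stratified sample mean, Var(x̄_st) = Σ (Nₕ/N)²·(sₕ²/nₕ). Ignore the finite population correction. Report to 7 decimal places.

0.0001642

N = 208081. Term for each stratum: Wₕ²sₕ²/nₕ.
Var(x̄_st) = 0.0000642628 + 0.0000999238 = 0.0001641866 → 0.0001642.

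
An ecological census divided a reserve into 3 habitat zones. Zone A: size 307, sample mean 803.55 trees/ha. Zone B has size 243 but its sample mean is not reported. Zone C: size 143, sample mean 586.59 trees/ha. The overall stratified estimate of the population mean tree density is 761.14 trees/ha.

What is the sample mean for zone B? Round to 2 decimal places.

N = 307 + 243 + 143 = 693.
Overall total = μ·N = 761.14·693 = 527470.02.
Subtract the known strata: 307·803.55 + 143·586.59 = 330572.22.
Remaining total for zone B: 527470.02 − 330572.22 = 196897.8.
Divide by its size: 196897.8 / 243 = 810.2790... → 810.28.

810.28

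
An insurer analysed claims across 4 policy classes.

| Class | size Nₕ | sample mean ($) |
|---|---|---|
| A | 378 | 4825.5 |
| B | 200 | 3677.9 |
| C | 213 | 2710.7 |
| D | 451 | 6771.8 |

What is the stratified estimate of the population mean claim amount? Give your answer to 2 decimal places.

4984.77

N = 1242; weights Wₕ = Nₕ/N = (0.3043, 0.1610, 0.1715, 0.3631).
x̄_st = Σ Wₕ·x̄ₕ = 0.3043·4825.5 + 0.1610·3677.9 + 0.1715·2710.7 + 0.3631·6771.8 ≈ 4984.7664...
→ 4984.77.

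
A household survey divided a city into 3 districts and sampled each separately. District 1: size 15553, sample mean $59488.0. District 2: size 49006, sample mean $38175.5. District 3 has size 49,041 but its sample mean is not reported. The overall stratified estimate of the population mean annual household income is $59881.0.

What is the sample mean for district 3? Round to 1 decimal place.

Σ Nₕx̄ₕ = N·μ, so 49041·x̄_3 = 113600·59881.0 − (15553·59488.0 + 49006·38175.5).
= 6802481600 − 2796045417 = 4006436183.
x̄_3 = 4006436183 / 49041 = 81695.646... → 81695.6.

81695.6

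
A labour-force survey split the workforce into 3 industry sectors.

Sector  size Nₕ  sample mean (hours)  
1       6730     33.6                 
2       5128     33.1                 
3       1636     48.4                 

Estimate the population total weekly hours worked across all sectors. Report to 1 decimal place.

Population total = Σ Nₕ·x̄ₕ (each stratum's size times its mean).
6730·33.6 + 5128·33.1 + 1636·48.4 = 226128 + 169736.8 + 79182.4 = 475047.2.

475047.2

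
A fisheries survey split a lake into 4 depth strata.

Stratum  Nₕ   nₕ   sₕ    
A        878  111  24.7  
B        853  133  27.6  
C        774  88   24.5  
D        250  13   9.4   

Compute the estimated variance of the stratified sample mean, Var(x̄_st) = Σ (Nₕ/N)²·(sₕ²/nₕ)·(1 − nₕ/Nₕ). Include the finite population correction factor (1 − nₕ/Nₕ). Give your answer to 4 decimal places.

1.4813

N = 2755; Wₕ = Nₕ/N.
stratum A: (878/2755)²·24.7²/111·(1 − 111/878) = 0.4876605
stratum B: (853/2755)²·27.6²/133·(1 − 133/853) = 0.4634521
stratum C: (774/2755)²·24.5²/88·(1 − 88/774) = 0.4771681
stratum D: (250/2755)²·9.4²/13·(1 − 13/250) = 0.0530588
Sum = 1.4813395 → 1.4813.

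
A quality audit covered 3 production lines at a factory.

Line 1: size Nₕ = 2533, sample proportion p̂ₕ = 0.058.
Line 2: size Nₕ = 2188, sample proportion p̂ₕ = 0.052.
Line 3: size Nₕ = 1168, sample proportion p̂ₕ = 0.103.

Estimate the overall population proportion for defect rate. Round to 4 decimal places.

0.0647

N = 2533 + 2188 + 1168 = 5889.
Overall proportion = Σ (Nₕ/N)·p̂ₕ.
Σ Nₕp̂ₕ = 146.914 + 113.776 + 120.304 = 380.994.
380.994 / 5889 = 0.064696... → 0.0647.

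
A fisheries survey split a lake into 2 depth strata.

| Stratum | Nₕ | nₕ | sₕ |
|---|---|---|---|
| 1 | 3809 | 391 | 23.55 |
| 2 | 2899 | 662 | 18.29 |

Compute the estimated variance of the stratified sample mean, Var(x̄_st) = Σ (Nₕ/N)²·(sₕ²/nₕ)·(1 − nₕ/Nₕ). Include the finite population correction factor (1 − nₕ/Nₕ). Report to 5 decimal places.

0.48322

N = 6708. Term for each stratum: Wₕ²sₕ²/nₕ·(1−nₕ/Nₕ).
Var(x̄_st) = 0.41039493 + 0.07282785 = 0.48322279 → 0.48322.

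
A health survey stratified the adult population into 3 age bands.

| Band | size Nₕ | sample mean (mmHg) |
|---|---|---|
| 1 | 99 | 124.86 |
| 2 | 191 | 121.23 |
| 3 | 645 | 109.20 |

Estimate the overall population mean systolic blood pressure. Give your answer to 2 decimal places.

113.32

x̄_st = (Σ Nₕx̄ₕ) / (Σ Nₕ) = (99·124.86 + 191·121.23 + 645·109.20) / 935
= 105950.07 / 935 = 113.3156... → 113.32.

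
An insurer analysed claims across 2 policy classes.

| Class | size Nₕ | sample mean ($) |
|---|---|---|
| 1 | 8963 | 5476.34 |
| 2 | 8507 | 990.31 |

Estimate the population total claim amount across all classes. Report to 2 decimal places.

57509002.59

Estimate total by summing Nₕ·x̄ₕ over strata.
8963·5476.34 + 8507·990.31 = 49084435.42 + 8424567.17 = 57509002.59.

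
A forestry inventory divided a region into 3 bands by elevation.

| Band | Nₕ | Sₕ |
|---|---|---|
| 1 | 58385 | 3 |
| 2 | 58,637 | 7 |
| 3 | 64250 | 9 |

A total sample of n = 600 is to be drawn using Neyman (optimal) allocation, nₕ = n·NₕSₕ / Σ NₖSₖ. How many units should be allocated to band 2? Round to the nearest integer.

Σ NₕSₕ = 58385·3 + 58637·7 + 64250·9 = 1163864.
Share for 2: 410459/1163864 = 0.35267.
n_2 = 600 × 0.35267 = 211.602... → 212.

212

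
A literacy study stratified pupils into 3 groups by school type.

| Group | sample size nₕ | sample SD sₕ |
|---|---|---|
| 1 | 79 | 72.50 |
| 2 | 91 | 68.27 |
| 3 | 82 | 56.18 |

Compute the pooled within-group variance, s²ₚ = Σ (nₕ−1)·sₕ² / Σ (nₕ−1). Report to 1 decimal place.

4357.9

1: (79−1)·72.50² = 78·5256.25 = 409987.5
2: (91−1)·68.27² = 90·4660.7929 = 419471.361
3: (82−1)·56.18² = 81·3156.1924 = 255651.5844
Numerator = 1085110.4454; denominator = Σ(nₕ−1) = 249.
s²ₚ = 1085110.4454/249 = 4357.873... → 4357.9.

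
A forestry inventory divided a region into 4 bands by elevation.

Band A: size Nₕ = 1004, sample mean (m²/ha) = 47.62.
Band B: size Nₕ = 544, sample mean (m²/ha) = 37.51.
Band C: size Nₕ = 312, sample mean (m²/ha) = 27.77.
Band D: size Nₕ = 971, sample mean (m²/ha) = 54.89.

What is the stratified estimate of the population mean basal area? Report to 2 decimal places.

x̄_st = (Σ Nₕx̄ₕ) / (Σ Nₕ) = (1004·47.62 + 544·37.51 + 312·27.77 + 971·54.89) / 2831
= 130178.35 / 2831 = 45.9832... → 45.98.

45.98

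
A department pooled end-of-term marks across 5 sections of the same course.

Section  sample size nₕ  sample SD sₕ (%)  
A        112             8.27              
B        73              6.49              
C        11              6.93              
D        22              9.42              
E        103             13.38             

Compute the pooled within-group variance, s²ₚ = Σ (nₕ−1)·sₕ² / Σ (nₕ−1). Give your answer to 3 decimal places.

Degrees of freedom: 111 + 72 + 10 + 21 + 102 = 316.
Σ(nₕ−1)sₕ² = 111·68.3929 + 72·42.1201 + 10·48.0249 + 21·88.7364 + 102·179.0244 = 31228.4613.
s²ₚ = 31228.4613 / 316 = 98.82424... → 98.824.

98.824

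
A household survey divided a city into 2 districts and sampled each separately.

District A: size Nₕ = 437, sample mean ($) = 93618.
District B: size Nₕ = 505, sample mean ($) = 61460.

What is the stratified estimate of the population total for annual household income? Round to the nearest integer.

A: 437·93618 = 40911066
B: 505·61460 = 31037300
τ̂ = Σ Nₕx̄ₕ = 71948366.

71948366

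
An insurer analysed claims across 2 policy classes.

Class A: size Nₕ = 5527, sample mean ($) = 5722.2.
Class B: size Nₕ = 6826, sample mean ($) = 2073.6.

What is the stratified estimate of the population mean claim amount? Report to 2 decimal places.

x̄_st = (Σ Nₕx̄ₕ) / (Σ Nₕ) = (5527·5722.2 + 6826·2073.6) / 12353
= 45780993 / 12353 = 3706.0627... → 3706.06.

3706.06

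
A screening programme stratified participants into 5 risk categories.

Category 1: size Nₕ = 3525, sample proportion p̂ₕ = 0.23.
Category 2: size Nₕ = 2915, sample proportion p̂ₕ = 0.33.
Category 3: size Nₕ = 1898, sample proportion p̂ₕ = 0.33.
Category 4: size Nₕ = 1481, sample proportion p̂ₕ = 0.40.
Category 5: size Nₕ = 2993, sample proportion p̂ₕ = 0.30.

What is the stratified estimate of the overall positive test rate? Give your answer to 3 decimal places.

0.304

Wₕ = Nₕ/N with N = 12812: 0.2751, 0.2275, 0.1481, 0.1156, 0.2336.
p̂_st = 0.2751·0.23 + 0.2275·0.33 + 0.1481·0.33 + 0.1156·0.40 + 0.2336·0.30 ≈ 0.30357... → 0.304.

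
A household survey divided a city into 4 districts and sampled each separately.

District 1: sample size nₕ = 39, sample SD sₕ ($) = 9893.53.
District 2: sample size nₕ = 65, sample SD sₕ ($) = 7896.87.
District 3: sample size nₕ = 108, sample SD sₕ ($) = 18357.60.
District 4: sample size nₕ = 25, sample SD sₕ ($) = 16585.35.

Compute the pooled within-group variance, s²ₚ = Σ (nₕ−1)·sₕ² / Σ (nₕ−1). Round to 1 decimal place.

Degrees of freedom: 38 + 64 + 107 + 24 = 233.
Σ(nₕ−1)sₕ² = 38·97881935.8609 + 64·62360555.7969 + 107·337001477.76 + 24·275073834.6225 = 50371519284.9758.
s²ₚ = 50371519284.9758 / 233 = 216186778.047... → 216186778.0.

216186778.0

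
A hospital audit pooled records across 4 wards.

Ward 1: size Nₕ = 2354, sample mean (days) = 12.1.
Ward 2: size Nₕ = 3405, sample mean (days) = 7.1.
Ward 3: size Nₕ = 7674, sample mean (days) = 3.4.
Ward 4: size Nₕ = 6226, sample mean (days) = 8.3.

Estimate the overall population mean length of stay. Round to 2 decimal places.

x̄_st = (Σ Nₕx̄ₕ) / (Σ Nₕ) = (2354·12.1 + 3405·7.1 + 7674·3.4 + 6226·8.3) / 19659
= 130426.3 / 19659 = 6.6344... → 6.63.

6.63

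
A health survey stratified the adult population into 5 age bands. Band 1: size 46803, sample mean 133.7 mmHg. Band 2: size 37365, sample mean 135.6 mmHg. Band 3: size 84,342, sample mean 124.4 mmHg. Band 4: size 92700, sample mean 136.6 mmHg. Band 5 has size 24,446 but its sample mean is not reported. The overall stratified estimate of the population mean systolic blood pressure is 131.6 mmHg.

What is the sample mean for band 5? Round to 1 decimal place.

127.3

Σ Nₕx̄ₕ = N·μ, so 24446·x̄_5 = 285656·131.6 − (46803·133.7 + 37365·135.6 + 84342·124.4 + 92700·136.6).
= 37592329.6 − 34479219.9 = 3113109.7.
x̄_5 = 3113109.7 / 24446 = 127.346... → 127.3.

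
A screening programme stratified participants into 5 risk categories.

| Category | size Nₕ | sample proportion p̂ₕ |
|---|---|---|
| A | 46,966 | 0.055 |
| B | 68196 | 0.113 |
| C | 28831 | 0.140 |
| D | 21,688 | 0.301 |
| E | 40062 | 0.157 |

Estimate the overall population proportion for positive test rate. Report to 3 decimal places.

N = 46966 + 68196 + 28831 + 21688 + 40062 = 205743.
Overall proportion = Σ (Nₕ/N)·p̂ₕ.
Σ Nₕp̂ₕ = 2583.13 + 7706.148 + 4036.34 + 6528.088 + 6289.734 = 27143.44.
27143.44 / 205743 = 0.13193... → 0.132.

0.132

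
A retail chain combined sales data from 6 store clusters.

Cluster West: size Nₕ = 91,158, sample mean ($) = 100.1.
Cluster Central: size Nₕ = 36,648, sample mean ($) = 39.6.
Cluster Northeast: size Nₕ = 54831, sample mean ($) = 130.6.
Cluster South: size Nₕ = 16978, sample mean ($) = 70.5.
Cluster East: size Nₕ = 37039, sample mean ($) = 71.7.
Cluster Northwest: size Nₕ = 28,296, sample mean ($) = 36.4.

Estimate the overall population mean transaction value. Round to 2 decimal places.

85.37

x̄_st = (Σ Nₕx̄ₕ) / (Σ Nₕ) = (91158·100.1 + 36648·39.6 + 54831·130.6 + 16978·70.5 + 37039·71.7 + 28296·36.4) / 264950
= 22619724.9 / 264950 = 85.3736... → 85.37.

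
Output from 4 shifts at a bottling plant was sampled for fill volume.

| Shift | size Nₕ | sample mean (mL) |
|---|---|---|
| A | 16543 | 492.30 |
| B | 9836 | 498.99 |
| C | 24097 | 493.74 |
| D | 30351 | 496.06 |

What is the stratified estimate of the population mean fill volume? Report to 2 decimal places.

494.96

x̄_st = (Σ Nₕx̄ₕ) / (Σ Nₕ) = (16543·492.30 + 9836·498.99 + 24097·493.74 + 30351·496.06) / 80827
= 40005754.38 / 80827 = 494.9553... → 494.96.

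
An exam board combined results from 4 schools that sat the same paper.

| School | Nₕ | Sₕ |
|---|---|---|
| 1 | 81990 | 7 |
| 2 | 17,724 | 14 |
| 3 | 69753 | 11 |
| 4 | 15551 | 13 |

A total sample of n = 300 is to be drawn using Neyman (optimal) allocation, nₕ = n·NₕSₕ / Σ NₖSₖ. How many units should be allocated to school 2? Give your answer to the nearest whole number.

42

Σ NₕSₕ = 81990·7 + 17724·14 + 69753·11 + 15551·13 = 1791512.
Share for 2: 248136/1791512 = 0.13851.
n_2 = 300 × 0.13851 = 41.552... → 42.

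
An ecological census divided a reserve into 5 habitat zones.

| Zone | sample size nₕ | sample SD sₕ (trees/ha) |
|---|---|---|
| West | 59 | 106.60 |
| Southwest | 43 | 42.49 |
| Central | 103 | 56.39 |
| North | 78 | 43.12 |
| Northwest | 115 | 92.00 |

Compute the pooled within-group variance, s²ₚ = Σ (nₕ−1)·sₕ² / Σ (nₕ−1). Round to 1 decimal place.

West: (59−1)·106.60² = 58·11363.56 = 659086.48
Southwest: (43−1)·42.49² = 42·1805.4001 = 75826.8042
Central: (103−1)·56.39² = 102·3179.8321 = 324342.8742
North: (78−1)·43.12² = 77·1859.3344 = 143168.7488
Northwest: (115−1)·92.00² = 114·8464 = 964896
Numerator = 2167320.9072; denominator = Σ(nₕ−1) = 393.
s²ₚ = 2167320.9072/393 = 5514.811... → 5514.8.

5514.8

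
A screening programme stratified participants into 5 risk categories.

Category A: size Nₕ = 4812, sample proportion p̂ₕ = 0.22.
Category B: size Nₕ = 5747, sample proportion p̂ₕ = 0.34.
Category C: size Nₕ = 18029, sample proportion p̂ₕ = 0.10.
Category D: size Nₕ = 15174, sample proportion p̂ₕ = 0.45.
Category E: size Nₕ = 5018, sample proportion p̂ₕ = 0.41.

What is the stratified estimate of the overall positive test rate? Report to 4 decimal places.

Wₕ = Nₕ/N with N = 48780: 0.0986, 0.1178, 0.3696, 0.3111, 0.1029.
p̂_st = 0.0986·0.22 + 0.1178·0.34 + 0.3696·0.10 + 0.3111·0.45 + 0.1029·0.41 ≈ 0.280877... → 0.2809.

0.2809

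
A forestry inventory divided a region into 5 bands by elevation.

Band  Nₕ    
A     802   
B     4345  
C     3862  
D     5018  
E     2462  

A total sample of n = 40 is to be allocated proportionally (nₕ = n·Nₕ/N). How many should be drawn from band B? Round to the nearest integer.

11

Share of band B = 4345/16489 = 0.26351.
Allocate 40 × 0.26351 = 10.540... → 11.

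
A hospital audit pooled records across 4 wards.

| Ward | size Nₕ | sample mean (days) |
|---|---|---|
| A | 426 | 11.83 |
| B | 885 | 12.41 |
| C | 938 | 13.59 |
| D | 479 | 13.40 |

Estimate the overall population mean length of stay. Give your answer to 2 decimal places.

N = 426 + 885 + 938 + 479 = 2728.
The stratified mean weights each stratum mean by its population share Nₕ/N.
Σ Nₕx̄ₕ = 426·11.83 + 885·12.41 + 938·13.59 + 479·13.40 = 5039.58 + 10982.85 + 12747.42 + 6418.6 = 35188.45.
Divide by N: 35188.45 / 2728 = 12.8990... → 12.90.

12.90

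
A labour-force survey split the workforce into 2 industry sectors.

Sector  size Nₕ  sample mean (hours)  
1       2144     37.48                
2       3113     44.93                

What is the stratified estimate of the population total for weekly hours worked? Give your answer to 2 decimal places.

Population total = Σ Nₕ·x̄ₕ (each stratum's size times its mean).
2144·37.48 + 3113·44.93 = 80357.12 + 139867.09 = 220224.21.

220224.21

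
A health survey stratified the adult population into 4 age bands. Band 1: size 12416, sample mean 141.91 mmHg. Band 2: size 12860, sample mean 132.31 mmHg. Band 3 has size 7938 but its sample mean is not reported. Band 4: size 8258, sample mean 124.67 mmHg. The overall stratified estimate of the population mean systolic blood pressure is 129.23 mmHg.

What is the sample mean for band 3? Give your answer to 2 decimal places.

Σ Nₕx̄ₕ = N·μ, so 7938·x̄_3 = 41472·129.23 − (12416·141.91 + 12860·132.31 + 8258·124.67).
= 5359426.56 − 4492986.02 = 866440.54.
x̄_3 = 866440.54 / 7938 = 109.1510... → 109.15.

109.15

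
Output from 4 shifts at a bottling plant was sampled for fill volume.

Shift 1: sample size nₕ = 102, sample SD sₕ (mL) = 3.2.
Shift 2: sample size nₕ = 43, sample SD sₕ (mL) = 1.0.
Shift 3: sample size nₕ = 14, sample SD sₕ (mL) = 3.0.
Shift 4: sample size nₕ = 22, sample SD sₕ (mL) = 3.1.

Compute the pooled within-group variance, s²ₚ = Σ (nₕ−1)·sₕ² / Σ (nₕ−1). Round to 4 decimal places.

Degrees of freedom: 101 + 42 + 13 + 21 = 177.
Σ(nₕ−1)sₕ² = 101·10.24 + 42·1 + 13·9 + 21·9.61 = 1395.05.
s²ₚ = 1395.05 / 177 = 7.881638... → 7.8816.

7.8816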